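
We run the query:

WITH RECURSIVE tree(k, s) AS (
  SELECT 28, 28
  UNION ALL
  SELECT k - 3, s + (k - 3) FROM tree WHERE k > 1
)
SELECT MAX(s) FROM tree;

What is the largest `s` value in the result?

Base: k=28, s=28.
Iteration 1: 28 > 1 holds -> k = 28 - 3 = 25, s = 28 + 25 = 53.
Iteration 2: 25 > 1 holds -> k = 25 - 3 = 22, s = 53 + 22 = 75.
Iteration 3: 22 > 1 holds -> k = 22 - 3 = 19, s = 75 + 19 = 94.
Iteration 4: 19 > 1 holds -> k = 19 - 3 = 16, s = 94 + 16 = 110.
Iteration 5: 16 > 1 holds -> k = 16 - 3 = 13, s = 110 + 13 = 123.
Iteration 6: 13 > 1 holds -> k = 13 - 3 = 10, s = 123 + 10 = 133.
Iteration 7: 10 > 1 holds -> k = 10 - 3 = 7, s = 133 + 7 = 140.
Iteration 8: 7 > 1 holds -> k = 7 - 3 = 4, s = 140 + 4 = 144.
Iteration 9: 4 > 1 holds -> k = 4 - 3 = 1, s = 144 + 1 = 145.
Iteration 10: 1 > 1 fails; recursion stops.
s values: 28, 53, 75, 94, 110, 123, 133, 140, 144, 145; the maximum is 145.

145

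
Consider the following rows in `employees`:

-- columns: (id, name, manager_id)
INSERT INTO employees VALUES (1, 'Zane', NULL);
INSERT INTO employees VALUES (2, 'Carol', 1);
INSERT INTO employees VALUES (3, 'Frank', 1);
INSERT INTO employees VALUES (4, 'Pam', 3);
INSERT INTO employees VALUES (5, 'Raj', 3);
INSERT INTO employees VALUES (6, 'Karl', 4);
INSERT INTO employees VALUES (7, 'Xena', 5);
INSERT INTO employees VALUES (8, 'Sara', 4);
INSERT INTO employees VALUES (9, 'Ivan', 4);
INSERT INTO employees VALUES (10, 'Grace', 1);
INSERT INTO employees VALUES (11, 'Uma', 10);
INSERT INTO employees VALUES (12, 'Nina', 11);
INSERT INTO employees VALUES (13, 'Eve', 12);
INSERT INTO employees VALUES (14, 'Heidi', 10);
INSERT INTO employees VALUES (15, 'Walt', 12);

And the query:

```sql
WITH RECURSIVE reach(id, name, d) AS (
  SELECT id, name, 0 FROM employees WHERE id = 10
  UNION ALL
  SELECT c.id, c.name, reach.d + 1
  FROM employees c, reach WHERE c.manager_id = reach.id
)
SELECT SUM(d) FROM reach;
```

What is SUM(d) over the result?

Base: id=10 (Grace) at d 0.
Iteration 1: rows with manager_id in {10} -> Uma (id 11, d 1), Heidi (id 14, d 1).
Iteration 2: rows with manager_id in {11,14} -> Nina (id 12, d 2).
Iteration 3: rows with manager_id in {12} -> Eve (id 13, d 3), Walt (id 15, d 3).
Iteration 4: no rows with manager_id in {13,15}; recursion stops.
SUM(d) = 0 + 1 + 1 + 2 + 3 + 3 = 10.

10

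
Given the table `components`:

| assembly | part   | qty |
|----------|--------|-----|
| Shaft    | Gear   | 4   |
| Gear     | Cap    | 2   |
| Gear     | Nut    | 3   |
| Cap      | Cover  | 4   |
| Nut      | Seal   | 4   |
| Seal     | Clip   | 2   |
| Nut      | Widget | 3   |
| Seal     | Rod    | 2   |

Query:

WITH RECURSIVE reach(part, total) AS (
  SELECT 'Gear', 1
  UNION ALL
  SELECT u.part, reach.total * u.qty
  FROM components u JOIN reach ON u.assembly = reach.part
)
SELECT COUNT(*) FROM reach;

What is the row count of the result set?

Base: (Gear, total=1).
Iteration 1: components of {Gear} -> Cap = 1*2 = 2, Nut = 1*3 = 3.
Iteration 2: components of {Cap,Nut} -> Cover = 2*4 = 8, Seal = 3*4 = 12, Widget = 3*3 = 9.
Iteration 3: components of {Cover,Seal,Widget} -> Clip = 12*2 = 24, Rod = 12*2 = 24.
Iteration 4: no further components; recursion stops.
Total rows emitted: 8.

8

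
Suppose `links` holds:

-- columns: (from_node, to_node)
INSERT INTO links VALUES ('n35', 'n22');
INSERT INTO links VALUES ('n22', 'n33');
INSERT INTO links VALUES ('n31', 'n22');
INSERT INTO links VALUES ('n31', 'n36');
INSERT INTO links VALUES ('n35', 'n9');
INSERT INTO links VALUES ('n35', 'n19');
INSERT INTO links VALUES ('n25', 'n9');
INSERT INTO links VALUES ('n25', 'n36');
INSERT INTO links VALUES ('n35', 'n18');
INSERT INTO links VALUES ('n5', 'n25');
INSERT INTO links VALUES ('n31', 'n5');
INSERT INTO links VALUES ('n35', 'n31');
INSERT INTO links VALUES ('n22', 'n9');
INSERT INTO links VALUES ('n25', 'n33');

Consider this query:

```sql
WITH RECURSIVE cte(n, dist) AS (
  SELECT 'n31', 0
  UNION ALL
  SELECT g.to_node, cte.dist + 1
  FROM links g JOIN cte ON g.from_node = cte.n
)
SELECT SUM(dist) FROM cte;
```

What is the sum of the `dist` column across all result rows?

18

Base: (n31, dist=0).
Iteration 1: edges from {n31} -> (n22, dist=1), (n36, dist=1), (n5, dist=1).
Iteration 2: edges from {n22,n36,n5} -> (n25, dist=2), (n33, dist=2), (n9, dist=2).
Iteration 3: edges from {n25,n33,n9} -> (n33, dist=3), (n36, dist=3), (n9, dist=3).
Iteration 4: no outgoing edges from {n33,n36,n9}; recursion stops.
SUM(dist) = 0 + 1 + 1 + 1 + 2 + 2 + 2 + 3 + 3 + 3 = 18.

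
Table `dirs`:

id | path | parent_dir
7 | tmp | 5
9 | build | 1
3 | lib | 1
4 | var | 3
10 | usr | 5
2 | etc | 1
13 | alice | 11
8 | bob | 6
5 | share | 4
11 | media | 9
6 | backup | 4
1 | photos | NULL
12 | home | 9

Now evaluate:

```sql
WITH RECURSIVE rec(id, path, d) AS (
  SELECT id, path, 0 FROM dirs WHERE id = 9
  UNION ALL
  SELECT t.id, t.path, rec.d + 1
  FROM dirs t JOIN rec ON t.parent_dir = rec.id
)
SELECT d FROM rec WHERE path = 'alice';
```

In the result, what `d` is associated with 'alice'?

2

Base: id=9 (build) at d 0.
Iteration 1: rows with parent_dir in {9} -> media (id 11, d 1), home (id 12, d 1).
Iteration 2: rows with parent_dir in {11,12} -> alice (id 13, d 2).
Iteration 3: no rows with parent_dir in {13}; recursion stops.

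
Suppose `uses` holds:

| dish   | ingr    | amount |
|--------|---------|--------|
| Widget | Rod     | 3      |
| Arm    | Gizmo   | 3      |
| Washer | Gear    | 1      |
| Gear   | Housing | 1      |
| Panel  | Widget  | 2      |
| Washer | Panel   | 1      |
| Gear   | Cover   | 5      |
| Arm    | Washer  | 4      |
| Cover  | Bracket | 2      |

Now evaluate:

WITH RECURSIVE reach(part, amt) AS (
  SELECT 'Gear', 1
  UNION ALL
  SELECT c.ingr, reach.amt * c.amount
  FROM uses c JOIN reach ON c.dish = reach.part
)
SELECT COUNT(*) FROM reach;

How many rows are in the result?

4

Base: (Gear, amt=1).
Iteration 1: components of {Gear} -> Cover = 1*5 = 5, Housing = 1*1 = 1.
Iteration 2: components of {Cover,Housing} -> Bracket = 5*2 = 10.
Iteration 3: no further components; recursion stops.
Total rows emitted: 4.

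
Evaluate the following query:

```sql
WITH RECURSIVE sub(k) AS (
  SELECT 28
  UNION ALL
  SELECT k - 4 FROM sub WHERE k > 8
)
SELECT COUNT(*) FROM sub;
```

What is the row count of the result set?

6

Base: k=28.
Iteration 1: 28 > 8 holds -> k = 28 - 4 = 24.
Iteration 2: 24 > 8 holds -> k = 24 - 4 = 20.
Iteration 3: 20 > 8 holds -> k = 20 - 4 = 16.
Iteration 4: 16 > 8 holds -> k = 16 - 4 = 12.
Iteration 5: 12 > 8 holds -> k = 12 - 4 = 8.
Iteration 6: 8 > 8 fails; recursion stops.
Total rows emitted: 6.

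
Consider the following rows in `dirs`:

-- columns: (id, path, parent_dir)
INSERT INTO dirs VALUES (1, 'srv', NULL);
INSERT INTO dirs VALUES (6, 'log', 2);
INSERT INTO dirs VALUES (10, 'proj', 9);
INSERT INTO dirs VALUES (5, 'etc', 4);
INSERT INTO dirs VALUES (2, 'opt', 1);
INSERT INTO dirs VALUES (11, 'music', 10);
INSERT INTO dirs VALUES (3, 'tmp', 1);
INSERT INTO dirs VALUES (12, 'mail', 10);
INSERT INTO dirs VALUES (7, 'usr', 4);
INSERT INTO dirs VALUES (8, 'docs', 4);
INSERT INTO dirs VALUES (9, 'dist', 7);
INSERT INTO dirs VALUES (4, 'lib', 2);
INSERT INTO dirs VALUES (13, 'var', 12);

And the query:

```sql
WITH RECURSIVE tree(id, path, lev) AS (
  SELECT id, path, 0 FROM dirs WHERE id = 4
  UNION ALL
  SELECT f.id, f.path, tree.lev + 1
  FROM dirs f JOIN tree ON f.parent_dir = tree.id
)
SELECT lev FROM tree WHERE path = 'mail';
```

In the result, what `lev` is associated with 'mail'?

Base: id=4 (lib) at lev 0.
Iteration 1: rows with parent_dir in {4} -> etc (id 5, lev 1), usr (id 7, lev 1), docs (id 8, lev 1).
Iteration 2: rows with parent_dir in {5,7,8} -> dist (id 9, lev 2).
Iteration 3: rows with parent_dir in {9} -> proj (id 10, lev 3).
Iteration 4: rows with parent_dir in {10} -> music (id 11, lev 4), mail (id 12, lev 4).
Iteration 5: rows with parent_dir in {11,12} -> var (id 13, lev 5).
Iteration 6: no rows with parent_dir in {13}; recursion stops.

4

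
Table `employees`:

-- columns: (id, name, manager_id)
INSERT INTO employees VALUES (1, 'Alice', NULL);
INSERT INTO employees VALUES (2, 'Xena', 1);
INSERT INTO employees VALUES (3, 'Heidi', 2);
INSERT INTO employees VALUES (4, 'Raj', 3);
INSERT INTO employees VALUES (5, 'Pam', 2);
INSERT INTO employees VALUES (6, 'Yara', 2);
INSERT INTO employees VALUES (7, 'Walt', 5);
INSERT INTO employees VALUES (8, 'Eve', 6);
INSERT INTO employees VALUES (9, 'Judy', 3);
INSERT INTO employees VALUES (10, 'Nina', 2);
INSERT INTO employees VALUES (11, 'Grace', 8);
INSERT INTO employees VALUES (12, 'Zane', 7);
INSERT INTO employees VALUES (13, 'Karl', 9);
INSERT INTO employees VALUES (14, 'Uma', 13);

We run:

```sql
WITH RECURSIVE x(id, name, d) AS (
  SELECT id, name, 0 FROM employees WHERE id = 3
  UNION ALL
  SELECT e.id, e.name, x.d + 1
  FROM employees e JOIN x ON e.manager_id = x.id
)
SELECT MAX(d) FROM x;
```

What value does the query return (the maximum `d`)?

3

Base: id=3 (Heidi) at d 0.
Iteration 1: rows with manager_id in {3} -> Raj (id 4, d 1), Judy (id 9, d 1).
Iteration 2: rows with manager_id in {4,9} -> Karl (id 13, d 2).
Iteration 3: rows with manager_id in {13} -> Uma (id 14, d 3).
Iteration 4: no rows with manager_id in {14}; recursion stops.
d values: 0, 1, 1, 2, 3; the maximum is 3.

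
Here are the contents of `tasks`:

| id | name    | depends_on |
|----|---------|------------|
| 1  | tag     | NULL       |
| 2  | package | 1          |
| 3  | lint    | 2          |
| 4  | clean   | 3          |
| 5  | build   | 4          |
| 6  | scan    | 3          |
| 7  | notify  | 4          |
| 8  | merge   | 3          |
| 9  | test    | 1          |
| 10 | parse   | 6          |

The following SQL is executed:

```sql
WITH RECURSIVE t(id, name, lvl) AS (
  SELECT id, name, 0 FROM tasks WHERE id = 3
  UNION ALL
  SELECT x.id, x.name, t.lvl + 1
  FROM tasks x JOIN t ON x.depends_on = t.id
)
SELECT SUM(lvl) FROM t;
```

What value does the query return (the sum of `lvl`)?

Base: id=3 (lint) at lvl 0.
Iteration 1: rows with depends_on in {3} -> clean (id 4, lvl 1), scan (id 6, lvl 1), merge (id 8, lvl 1).
Iteration 2: rows with depends_on in {4,6,8} -> build (id 5, lvl 2), notify (id 7, lvl 2), parse (id 10, lvl 2).
Iteration 3: no rows with depends_on in {5,7,10}; recursion stops.
SUM(lvl) = 0 + 1 + 1 + 1 + 2 + 2 + 2 = 9.

9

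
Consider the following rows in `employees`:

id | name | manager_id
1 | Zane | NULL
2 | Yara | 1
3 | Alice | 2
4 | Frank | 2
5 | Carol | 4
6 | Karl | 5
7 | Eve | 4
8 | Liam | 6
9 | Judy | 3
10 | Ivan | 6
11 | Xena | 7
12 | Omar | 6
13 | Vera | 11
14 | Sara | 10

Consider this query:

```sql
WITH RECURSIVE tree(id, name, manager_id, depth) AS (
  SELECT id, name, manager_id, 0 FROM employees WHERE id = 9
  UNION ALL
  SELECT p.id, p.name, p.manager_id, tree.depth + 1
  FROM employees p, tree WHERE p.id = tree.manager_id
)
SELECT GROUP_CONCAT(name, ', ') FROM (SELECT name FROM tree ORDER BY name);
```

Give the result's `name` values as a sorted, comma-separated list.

Alice, Judy, Yara, Zane

Base: id=9 (Judy), manager_id=3, depth 0.
Iteration 1: join on id=3 -> Alice (id 3, manager_id=2, depth 1).
Iteration 2: join on id=2 -> Yara (id 2, manager_id=1, depth 2).
Iteration 3: join on id=1 -> Zane (id 1, manager_id=NULL, depth 3).
Iteration 4: manager_id is NULL; no match; recursion stops.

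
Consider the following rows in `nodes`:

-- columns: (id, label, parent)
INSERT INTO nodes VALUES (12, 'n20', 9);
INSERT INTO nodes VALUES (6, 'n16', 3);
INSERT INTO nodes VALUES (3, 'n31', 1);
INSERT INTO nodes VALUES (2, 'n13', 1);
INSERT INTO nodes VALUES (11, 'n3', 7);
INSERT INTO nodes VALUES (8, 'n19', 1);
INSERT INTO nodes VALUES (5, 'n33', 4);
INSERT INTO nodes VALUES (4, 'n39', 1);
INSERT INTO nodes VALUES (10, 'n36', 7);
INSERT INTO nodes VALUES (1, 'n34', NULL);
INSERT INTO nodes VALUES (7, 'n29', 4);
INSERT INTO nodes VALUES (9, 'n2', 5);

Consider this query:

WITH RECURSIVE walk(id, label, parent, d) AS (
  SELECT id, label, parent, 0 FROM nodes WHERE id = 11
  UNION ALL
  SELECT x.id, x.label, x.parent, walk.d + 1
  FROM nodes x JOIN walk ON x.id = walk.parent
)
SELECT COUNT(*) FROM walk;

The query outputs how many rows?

4

Base: id=11 (n3), parent=7, d 0.
Iteration 1: join on id=7 -> n29 (id 7, parent=4, d 1).
Iteration 2: join on id=4 -> n39 (id 4, parent=1, d 2).
Iteration 3: join on id=1 -> n34 (id 1, parent=NULL, d 3).
Iteration 4: parent is NULL; no match; recursion stops.
Total rows emitted: 4.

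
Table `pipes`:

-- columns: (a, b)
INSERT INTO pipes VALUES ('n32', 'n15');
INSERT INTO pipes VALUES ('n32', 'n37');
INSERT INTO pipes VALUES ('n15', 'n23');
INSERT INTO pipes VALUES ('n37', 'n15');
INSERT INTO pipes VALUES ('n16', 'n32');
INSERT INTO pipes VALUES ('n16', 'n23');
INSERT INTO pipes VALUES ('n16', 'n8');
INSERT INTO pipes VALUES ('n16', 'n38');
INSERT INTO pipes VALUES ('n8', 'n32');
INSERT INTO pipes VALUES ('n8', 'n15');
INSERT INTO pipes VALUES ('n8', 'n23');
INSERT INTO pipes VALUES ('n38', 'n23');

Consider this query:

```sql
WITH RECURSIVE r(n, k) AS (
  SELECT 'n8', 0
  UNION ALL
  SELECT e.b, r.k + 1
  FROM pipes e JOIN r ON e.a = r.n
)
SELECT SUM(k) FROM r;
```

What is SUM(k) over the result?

Base: (n8, k=0).
Iteration 1: edges from {n8} -> (n15, k=1), (n23, k=1), (n32, k=1).
Iteration 2: edges from {n15,n23,n32} -> (n15, k=2), (n23, k=2), (n37, k=2).
Iteration 3: edges from {n15,n23,n37} -> (n15, k=3), (n23, k=3).
Iteration 4: edges from {n15,n23} -> (n23, k=4).
Iteration 5: no outgoing edges from {n23}; recursion stops.
SUM(k) = 0 + 1 + 1 + 1 + 2 + 2 + 2 + 3 + 3 + 4 = 19.

19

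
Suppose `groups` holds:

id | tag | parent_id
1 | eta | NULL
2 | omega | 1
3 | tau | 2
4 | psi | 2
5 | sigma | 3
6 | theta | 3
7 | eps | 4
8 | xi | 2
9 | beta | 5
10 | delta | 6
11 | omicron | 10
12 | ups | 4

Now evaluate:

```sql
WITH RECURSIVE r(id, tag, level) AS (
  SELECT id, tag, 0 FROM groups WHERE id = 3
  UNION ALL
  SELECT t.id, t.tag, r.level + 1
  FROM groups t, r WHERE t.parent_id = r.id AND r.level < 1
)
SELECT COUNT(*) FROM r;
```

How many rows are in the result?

3

Base: id=3 (tau) at level 0.
Iteration 1: rows with parent_id in {3} -> sigma (id 5, level 1), theta (id 6, level 1).
Iteration 2: level < 1 fails for all current rows; recursion stops.
Total rows emitted: 3.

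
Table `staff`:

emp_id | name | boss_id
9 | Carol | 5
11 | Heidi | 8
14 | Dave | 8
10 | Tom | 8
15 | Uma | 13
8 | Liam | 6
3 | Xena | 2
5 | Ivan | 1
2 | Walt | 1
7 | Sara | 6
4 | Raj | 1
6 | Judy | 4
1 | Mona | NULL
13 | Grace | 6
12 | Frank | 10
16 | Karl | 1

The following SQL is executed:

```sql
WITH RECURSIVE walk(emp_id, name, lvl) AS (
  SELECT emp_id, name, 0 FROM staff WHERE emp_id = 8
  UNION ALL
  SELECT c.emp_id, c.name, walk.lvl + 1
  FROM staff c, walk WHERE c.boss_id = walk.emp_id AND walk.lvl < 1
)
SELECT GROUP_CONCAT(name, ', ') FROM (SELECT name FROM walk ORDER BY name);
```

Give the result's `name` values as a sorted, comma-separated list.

Dave, Heidi, Liam, Tom

Base: emp_id=8 (Liam) at lvl 0.
Iteration 1: rows with boss_id in {8} -> Tom (id 10, lvl 1), Heidi (id 11, lvl 1), Dave (id 14, lvl 1).
Iteration 2: lvl < 1 fails for all current rows; recursion stops.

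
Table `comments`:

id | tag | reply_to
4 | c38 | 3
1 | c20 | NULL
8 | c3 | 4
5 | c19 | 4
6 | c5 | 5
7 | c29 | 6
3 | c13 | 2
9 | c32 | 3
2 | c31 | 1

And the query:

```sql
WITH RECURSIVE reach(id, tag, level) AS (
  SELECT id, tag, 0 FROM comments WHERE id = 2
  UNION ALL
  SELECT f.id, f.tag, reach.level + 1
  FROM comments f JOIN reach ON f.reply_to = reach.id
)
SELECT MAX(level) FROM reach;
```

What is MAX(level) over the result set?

Base: id=2 (c31) at level 0.
Iteration 1: rows with reply_to in {2} -> c13 (id 3, level 1).
Iteration 2: rows with reply_to in {3} -> c38 (id 4, level 2), c32 (id 9, level 2).
Iteration 3: rows with reply_to in {4,9} -> c19 (id 5, level 3), c3 (id 8, level 3).
Iteration 4: rows with reply_to in {5,8} -> c5 (id 6, level 4).
Iteration 5: rows with reply_to in {6} -> c29 (id 7, level 5).
Iteration 6: no rows with reply_to in {7}; recursion stops.
level values: 0, 1, 2, 2, 3, 3, 4, 5; the maximum is 5.

5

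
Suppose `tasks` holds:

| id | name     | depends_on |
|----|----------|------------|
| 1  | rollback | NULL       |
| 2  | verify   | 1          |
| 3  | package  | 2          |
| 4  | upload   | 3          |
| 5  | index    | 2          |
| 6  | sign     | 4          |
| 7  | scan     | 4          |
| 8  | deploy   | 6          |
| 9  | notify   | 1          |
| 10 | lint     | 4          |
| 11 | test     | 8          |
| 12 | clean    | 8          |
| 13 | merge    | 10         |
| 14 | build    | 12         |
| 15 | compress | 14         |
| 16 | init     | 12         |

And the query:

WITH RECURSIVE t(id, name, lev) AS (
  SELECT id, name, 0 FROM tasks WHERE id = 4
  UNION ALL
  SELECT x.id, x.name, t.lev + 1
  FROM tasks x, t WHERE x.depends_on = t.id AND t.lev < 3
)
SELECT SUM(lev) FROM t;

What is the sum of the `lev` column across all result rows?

Base: id=4 (upload) at lev 0.
Iteration 1: rows with depends_on in {4} -> sign (id 6, lev 1), scan (id 7, lev 1), lint (id 10, lev 1).
Iteration 2: rows with depends_on in {6,7,10} -> deploy (id 8, lev 2), merge (id 13, lev 2).
Iteration 3: rows with depends_on in {8,13} -> test (id 11, lev 3), clean (id 12, lev 3).
Iteration 4: lev < 3 fails for all current rows; recursion stops.
SUM(lev) = 0 + 1 + 1 + 1 + 2 + 2 + 3 + 3 = 13.

13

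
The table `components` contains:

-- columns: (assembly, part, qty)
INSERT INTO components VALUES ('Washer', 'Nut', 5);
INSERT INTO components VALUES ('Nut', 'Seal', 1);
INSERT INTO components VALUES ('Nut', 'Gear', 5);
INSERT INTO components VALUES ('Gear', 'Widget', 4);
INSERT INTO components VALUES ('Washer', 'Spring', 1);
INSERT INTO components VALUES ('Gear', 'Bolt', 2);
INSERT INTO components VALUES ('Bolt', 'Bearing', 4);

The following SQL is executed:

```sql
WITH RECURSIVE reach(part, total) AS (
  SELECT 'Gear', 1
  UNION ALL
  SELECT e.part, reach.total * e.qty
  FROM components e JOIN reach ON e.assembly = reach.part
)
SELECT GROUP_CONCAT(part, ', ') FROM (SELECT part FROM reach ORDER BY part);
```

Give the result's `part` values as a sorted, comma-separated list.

Base: (Gear, total=1).
Iteration 1: components of {Gear} -> Bolt = 1*2 = 2, Widget = 1*4 = 4.
Iteration 2: components of {Bolt,Widget} -> Bearing = 2*4 = 8.
Iteration 3: no further components; recursion stops.

Bearing, Bolt, Gear, Widget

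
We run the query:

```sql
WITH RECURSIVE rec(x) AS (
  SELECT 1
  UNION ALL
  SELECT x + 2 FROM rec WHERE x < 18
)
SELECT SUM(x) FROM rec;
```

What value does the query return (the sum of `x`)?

Base: x=1.
Iteration 1: 1 < 18 holds -> x = 1 + 2 = 3.
Iteration 2: 3 < 18 holds -> x = 3 + 2 = 5.
Iteration 3: 5 < 18 holds -> x = 5 + 2 = 7.
Iteration 4: 7 < 18 holds -> x = 7 + 2 = 9.
Iteration 5: 9 < 18 holds -> x = 9 + 2 = 11.
Iteration 6: 11 < 18 holds -> x = 11 + 2 = 13.
Iteration 7: 13 < 18 holds -> x = 13 + 2 = 15.
Iteration 8: 15 < 18 holds -> x = 15 + 2 = 17.
Iteration 9: 17 < 18 holds -> x = 17 + 2 = 19.
Iteration 10: 19 < 18 fails; recursion stops.
SUM(x) = 1 + 3 + 5 + 7 + 9 + 11 + 13 + 15 + 17 + 19 = 100.

100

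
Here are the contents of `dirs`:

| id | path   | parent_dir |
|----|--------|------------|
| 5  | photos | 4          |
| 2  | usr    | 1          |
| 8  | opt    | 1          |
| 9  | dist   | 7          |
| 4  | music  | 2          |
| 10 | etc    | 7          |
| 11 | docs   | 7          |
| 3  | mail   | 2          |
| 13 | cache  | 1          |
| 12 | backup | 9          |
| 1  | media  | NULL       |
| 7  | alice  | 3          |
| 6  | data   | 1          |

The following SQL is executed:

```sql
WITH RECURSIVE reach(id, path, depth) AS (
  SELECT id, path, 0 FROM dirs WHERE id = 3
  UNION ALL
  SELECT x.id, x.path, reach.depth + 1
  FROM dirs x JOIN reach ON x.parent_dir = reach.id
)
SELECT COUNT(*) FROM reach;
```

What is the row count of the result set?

6

Base: id=3 (mail) at depth 0.
Iteration 1: rows with parent_dir in {3} -> alice (id 7, depth 1).
Iteration 2: rows with parent_dir in {7} -> dist (id 9, depth 2), etc (id 10, depth 2), docs (id 11, depth 2).
Iteration 3: rows with parent_dir in {9,10,11} -> backup (id 12, depth 3).
Iteration 4: no rows with parent_dir in {12}; recursion stops.
Total rows emitted: 6.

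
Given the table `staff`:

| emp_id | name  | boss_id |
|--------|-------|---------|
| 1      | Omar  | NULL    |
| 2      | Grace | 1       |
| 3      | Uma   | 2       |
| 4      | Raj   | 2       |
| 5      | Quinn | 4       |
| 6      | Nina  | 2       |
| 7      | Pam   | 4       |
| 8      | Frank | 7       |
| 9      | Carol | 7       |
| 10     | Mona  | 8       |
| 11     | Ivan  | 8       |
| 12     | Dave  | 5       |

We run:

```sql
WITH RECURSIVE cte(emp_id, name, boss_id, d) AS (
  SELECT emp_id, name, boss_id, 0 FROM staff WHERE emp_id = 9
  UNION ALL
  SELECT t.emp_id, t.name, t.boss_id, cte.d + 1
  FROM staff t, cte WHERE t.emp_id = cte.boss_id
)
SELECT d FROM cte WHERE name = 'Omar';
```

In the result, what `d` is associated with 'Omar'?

4

Base: emp_id=9 (Carol), boss_id=7, d 0.
Iteration 1: join on emp_id=7 -> Pam (id 7, boss_id=4, d 1).
Iteration 2: join on emp_id=4 -> Raj (id 4, boss_id=2, d 2).
Iteration 3: join on emp_id=2 -> Grace (id 2, boss_id=1, d 3).
Iteration 4: join on emp_id=1 -> Omar (id 1, boss_id=NULL, d 4).
Iteration 5: boss_id is NULL; no match; recursion stops.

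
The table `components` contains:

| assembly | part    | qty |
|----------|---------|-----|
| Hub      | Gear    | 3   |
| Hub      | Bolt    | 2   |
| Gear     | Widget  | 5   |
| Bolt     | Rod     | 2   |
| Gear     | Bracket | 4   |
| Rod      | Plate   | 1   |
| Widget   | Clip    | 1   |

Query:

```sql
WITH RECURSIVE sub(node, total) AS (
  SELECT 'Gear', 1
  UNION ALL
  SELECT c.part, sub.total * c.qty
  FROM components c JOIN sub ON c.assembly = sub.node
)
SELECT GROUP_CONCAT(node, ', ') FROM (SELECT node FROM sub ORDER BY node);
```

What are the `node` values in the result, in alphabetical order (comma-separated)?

Bracket, Clip, Gear, Widget

Base: (Gear, total=1).
Iteration 1: components of {Gear} -> Bracket = 1*4 = 4, Widget = 1*5 = 5.
Iteration 2: components of {Bracket,Widget} -> Clip = 5*1 = 5.
Iteration 3: no further components; recursion stops.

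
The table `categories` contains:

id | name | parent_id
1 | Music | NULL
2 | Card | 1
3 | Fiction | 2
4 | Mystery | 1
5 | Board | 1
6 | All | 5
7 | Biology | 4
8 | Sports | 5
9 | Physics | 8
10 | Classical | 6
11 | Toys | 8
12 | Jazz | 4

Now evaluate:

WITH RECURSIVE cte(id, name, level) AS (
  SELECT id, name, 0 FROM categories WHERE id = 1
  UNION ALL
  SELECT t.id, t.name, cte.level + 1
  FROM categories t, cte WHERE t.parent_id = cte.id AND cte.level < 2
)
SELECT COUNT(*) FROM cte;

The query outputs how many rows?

Base: id=1 (Music) at level 0.
Iteration 1: rows with parent_id in {1} -> Card (id 2, level 1), Mystery (id 4, level 1), Board (id 5, level 1).
Iteration 2: rows with parent_id in {2,4,5} -> Fiction (id 3, level 2), All (id 6, level 2), Biology (id 7, level 2), Sports (id 8, level 2), Jazz (id 12, level 2).
Iteration 3: level < 2 fails for all current rows; recursion stops.
Total rows emitted: 9.

9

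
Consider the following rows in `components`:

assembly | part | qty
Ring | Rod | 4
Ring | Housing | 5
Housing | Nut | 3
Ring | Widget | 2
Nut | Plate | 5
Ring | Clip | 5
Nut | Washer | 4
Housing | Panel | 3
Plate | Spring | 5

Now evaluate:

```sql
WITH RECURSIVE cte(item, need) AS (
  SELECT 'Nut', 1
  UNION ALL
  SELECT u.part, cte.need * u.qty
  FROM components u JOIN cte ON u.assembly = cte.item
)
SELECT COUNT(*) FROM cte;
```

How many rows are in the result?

4

Base: (Nut, need=1).
Iteration 1: components of {Nut} -> Plate = 1*5 = 5, Washer = 1*4 = 4.
Iteration 2: components of {Plate,Washer} -> Spring = 5*5 = 25.
Iteration 3: no further components; recursion stops.
Total rows emitted: 4.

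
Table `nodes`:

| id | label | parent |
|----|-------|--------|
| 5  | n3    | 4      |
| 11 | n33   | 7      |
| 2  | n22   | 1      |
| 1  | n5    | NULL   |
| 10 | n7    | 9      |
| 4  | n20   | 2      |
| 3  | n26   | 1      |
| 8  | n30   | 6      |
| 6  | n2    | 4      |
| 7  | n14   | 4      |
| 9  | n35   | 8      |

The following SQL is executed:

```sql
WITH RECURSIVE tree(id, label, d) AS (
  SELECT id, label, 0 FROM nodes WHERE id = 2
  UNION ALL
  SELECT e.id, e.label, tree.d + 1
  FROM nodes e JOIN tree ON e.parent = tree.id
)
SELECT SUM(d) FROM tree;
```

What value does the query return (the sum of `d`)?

Base: id=2 (n22) at d 0.
Iteration 1: rows with parent in {2} -> n20 (id 4, d 1).
Iteration 2: rows with parent in {4} -> n3 (id 5, d 2), n2 (id 6, d 2), n14 (id 7, d 2).
Iteration 3: rows with parent in {5,6,7} -> n30 (id 8, d 3), n33 (id 11, d 3).
Iteration 4: rows with parent in {8,11} -> n35 (id 9, d 4).
Iteration 5: rows with parent in {9} -> n7 (id 10, d 5).
Iteration 6: no rows with parent in {10}; recursion stops.
SUM(d) = 0 + 1 + 2 + 2 + 2 + 3 + 3 + 4 + 5 = 22.

22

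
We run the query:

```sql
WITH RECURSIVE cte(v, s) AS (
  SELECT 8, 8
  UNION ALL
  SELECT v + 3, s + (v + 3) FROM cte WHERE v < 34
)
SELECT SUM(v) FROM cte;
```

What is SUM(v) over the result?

Base: v=8, s=8.
Iteration 1: 8 < 34 holds -> v = 8 + 3 = 11, s = 8 + 11 = 19.
Iteration 2: 11 < 34 holds -> v = 11 + 3 = 14, s = 19 + 14 = 33.
Iteration 3: 14 < 34 holds -> v = 14 + 3 = 17, s = 33 + 17 = 50.
Iteration 4: 17 < 34 holds -> v = 17 + 3 = 20, s = 50 + 20 = 70.
Iteration 5: 20 < 34 holds -> v = 20 + 3 = 23, s = 70 + 23 = 93.
Iteration 6: 23 < 34 holds -> v = 23 + 3 = 26, s = 93 + 26 = 119.
Iteration 7: 26 < 34 holds -> v = 26 + 3 = 29, s = 119 + 29 = 148.
Iteration 8: 29 < 34 holds -> v = 29 + 3 = 32, s = 148 + 32 = 180.
Iteration 9: 32 < 34 holds -> v = 32 + 3 = 35, s = 180 + 35 = 215.
Iteration 10: 35 < 34 fails; recursion stops.
SUM(v) = 8 + 11 + 14 + 17 + 20 + 23 + 26 + 29 + 32 + 35 = 215.

215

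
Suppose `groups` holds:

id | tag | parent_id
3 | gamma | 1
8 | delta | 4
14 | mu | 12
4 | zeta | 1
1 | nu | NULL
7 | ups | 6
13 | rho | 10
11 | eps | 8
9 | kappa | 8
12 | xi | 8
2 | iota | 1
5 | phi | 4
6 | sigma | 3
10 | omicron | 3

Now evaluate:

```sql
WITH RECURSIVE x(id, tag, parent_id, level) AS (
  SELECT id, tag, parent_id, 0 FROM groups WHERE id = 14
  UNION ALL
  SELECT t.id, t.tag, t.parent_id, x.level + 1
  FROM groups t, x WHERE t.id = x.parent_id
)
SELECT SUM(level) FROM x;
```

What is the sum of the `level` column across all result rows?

10

Base: id=14 (mu), parent_id=12, level 0.
Iteration 1: join on id=12 -> xi (id 12, parent_id=8, level 1).
Iteration 2: join on id=8 -> delta (id 8, parent_id=4, level 2).
Iteration 3: join on id=4 -> zeta (id 4, parent_id=1, level 3).
Iteration 4: join on id=1 -> nu (id 1, parent_id=NULL, level 4).
Iteration 5: parent_id is NULL; no match; recursion stops.
SUM(level) = 0 + 1 + 2 + 3 + 4 = 10.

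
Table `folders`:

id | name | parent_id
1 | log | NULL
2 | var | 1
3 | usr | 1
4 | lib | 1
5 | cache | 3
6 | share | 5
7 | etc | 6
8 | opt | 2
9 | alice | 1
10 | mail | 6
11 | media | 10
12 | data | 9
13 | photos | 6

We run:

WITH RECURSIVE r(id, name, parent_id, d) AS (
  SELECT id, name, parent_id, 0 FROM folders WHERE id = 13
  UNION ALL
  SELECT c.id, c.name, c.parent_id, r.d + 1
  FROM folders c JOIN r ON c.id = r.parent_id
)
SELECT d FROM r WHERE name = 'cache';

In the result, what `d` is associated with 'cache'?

2

Base: id=13 (photos), parent_id=6, d 0.
Iteration 1: join on id=6 -> share (id 6, parent_id=5, d 1).
Iteration 2: join on id=5 -> cache (id 5, parent_id=3, d 2).
Iteration 3: join on id=3 -> usr (id 3, parent_id=1, d 3).
Iteration 4: join on id=1 -> log (id 1, parent_id=NULL, d 4).
Iteration 5: parent_id is NULL; no match; recursion stops.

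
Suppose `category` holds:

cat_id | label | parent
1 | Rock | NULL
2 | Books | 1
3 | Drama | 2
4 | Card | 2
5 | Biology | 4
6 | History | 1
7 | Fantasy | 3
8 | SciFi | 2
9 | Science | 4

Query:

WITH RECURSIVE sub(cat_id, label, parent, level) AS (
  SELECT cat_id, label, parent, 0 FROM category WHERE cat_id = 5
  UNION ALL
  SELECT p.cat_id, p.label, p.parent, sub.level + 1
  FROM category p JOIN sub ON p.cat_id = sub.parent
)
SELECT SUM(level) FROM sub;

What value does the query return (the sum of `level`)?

6

Base: cat_id=5 (Biology), parent=4, level 0.
Iteration 1: join on cat_id=4 -> Card (id 4, parent=2, level 1).
Iteration 2: join on cat_id=2 -> Books (id 2, parent=1, level 2).
Iteration 3: join on cat_id=1 -> Rock (id 1, parent=NULL, level 3).
Iteration 4: parent is NULL; no match; recursion stops.
SUM(level) = 0 + 1 + 2 + 3 = 6.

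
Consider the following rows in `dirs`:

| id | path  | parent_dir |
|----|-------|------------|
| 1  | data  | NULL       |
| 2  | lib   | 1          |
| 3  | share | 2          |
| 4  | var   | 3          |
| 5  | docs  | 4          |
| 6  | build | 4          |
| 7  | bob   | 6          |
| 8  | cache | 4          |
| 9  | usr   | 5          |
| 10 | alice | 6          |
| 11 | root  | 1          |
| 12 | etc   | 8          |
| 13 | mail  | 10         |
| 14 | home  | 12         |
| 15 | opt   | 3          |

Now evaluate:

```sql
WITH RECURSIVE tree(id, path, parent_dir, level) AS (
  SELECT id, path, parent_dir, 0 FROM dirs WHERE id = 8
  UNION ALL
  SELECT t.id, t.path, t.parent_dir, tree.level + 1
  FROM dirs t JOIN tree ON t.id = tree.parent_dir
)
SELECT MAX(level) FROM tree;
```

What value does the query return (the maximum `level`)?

4

Base: id=8 (cache), parent_dir=4, level 0.
Iteration 1: join on id=4 -> var (id 4, parent_dir=3, level 1).
Iteration 2: join on id=3 -> share (id 3, parent_dir=2, level 2).
Iteration 3: join on id=2 -> lib (id 2, parent_dir=1, level 3).
Iteration 4: join on id=1 -> data (id 1, parent_dir=NULL, level 4).
Iteration 5: parent_dir is NULL; no match; recursion stops.
level values: 0, 1, 2, 3, 4; the maximum is 4.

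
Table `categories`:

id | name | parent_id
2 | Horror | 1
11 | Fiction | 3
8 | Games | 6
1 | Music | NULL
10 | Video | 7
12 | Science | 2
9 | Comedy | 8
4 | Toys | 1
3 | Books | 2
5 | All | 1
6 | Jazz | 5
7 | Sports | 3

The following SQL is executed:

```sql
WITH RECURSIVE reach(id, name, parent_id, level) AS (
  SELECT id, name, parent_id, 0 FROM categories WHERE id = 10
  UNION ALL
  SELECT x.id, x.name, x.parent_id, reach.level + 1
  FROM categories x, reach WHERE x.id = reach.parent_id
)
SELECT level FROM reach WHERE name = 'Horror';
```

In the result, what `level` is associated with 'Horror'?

Base: id=10 (Video), parent_id=7, level 0.
Iteration 1: join on id=7 -> Sports (id 7, parent_id=3, level 1).
Iteration 2: join on id=3 -> Books (id 3, parent_id=2, level 2).
Iteration 3: join on id=2 -> Horror (id 2, parent_id=1, level 3).
Iteration 4: join on id=1 -> Music (id 1, parent_id=NULL, level 4).
Iteration 5: parent_id is NULL; no match; recursion stops.

3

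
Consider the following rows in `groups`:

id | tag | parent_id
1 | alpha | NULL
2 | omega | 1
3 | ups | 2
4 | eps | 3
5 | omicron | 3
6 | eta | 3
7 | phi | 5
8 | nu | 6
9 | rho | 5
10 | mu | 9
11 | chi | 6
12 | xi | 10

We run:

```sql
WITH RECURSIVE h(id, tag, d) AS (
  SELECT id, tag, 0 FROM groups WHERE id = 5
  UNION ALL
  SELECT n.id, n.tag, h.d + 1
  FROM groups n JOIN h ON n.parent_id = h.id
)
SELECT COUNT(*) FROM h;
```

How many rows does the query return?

Base: id=5 (omicron) at d 0.
Iteration 1: rows with parent_id in {5} -> phi (id 7, d 1), rho (id 9, d 1).
Iteration 2: rows with parent_id in {7,9} -> mu (id 10, d 2).
Iteration 3: rows with parent_id in {10} -> xi (id 12, d 3).
Iteration 4: no rows with parent_id in {12}; recursion stops.
Total rows emitted: 5.

5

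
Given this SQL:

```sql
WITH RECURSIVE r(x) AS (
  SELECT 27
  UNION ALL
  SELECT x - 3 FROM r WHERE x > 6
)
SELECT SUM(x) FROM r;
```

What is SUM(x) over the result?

132

Base: x=27.
Iteration 1: 27 > 6 holds -> x = 27 - 3 = 24.
Iteration 2: 24 > 6 holds -> x = 24 - 3 = 21.
Iteration 3: 21 > 6 holds -> x = 21 - 3 = 18.
Iteration 4: 18 > 6 holds -> x = 18 - 3 = 15.
Iteration 5: 15 > 6 holds -> x = 15 - 3 = 12.
Iteration 6: 12 > 6 holds -> x = 12 - 3 = 9.
Iteration 7: 9 > 6 holds -> x = 9 - 3 = 6.
Iteration 8: 6 > 6 fails; recursion stops.
SUM(x) = 27 + 24 + 21 + 18 + 15 + 12 + 9 + 6 = 132.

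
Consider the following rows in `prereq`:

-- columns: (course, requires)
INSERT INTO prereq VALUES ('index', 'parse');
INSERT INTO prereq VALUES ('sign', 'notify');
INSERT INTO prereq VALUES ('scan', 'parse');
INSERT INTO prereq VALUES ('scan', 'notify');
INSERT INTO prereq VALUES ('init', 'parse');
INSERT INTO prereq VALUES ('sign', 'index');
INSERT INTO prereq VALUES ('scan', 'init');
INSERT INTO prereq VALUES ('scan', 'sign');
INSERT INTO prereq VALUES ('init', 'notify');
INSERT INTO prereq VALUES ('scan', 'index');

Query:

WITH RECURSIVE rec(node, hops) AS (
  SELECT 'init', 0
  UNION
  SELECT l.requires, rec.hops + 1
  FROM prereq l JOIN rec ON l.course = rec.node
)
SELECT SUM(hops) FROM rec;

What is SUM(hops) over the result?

2

Base: (init, hops=0).
Iteration 1: edges from {init} -> (notify, hops=1), (parse, hops=1).
Iteration 2: no outgoing edges from {notify,parse}; recursion stops.
SUM(hops) = 0 + 1 + 1 = 2.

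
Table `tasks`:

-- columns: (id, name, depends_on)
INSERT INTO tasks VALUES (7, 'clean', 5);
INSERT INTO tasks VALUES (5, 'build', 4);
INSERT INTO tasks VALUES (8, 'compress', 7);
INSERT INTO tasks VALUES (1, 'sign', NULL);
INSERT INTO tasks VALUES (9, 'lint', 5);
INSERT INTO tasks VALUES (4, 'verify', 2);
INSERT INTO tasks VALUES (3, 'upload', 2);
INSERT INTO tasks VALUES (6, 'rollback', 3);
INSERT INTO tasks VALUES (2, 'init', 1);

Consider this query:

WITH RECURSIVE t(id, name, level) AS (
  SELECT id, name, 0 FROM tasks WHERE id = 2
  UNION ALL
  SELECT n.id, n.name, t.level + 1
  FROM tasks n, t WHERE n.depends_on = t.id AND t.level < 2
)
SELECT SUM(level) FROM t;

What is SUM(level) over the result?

Base: id=2 (init) at level 0.
Iteration 1: rows with depends_on in {2} -> upload (id 3, level 1), verify (id 4, level 1).
Iteration 2: rows with depends_on in {3,4} -> build (id 5, level 2), rollback (id 6, level 2).
Iteration 3: level < 2 fails for all current rows; recursion stops.
SUM(level) = 0 + 1 + 1 + 2 + 2 = 6.

6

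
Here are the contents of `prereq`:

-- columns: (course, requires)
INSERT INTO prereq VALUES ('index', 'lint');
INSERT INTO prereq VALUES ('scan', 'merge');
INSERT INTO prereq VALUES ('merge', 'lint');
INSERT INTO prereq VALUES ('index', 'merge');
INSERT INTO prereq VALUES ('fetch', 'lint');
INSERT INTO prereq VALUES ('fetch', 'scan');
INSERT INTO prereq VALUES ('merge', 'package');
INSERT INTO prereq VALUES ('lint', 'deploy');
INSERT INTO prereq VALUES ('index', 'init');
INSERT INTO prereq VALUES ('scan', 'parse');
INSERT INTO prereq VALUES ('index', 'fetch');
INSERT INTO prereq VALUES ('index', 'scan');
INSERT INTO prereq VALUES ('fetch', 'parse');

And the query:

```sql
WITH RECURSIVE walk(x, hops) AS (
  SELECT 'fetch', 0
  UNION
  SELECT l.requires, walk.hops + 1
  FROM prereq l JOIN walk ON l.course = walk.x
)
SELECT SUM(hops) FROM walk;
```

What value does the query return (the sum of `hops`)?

Base: (fetch, hops=0).
Iteration 1: edges from {fetch} -> (lint, hops=1), (parse, hops=1), (scan, hops=1).
Iteration 2: edges from {lint,parse,scan} -> (deploy, hops=2), (merge, hops=2), (parse, hops=2).
Iteration 3: edges from {deploy,merge,parse} -> (lint, hops=3), (package, hops=3).
Iteration 4: edges from {lint,package} -> (deploy, hops=4).
Iteration 5: no outgoing edges from {deploy}; recursion stops.
SUM(hops) = 0 + 1 + 1 + 1 + 2 + 2 + 2 + 3 + 3 + 4 = 19.

19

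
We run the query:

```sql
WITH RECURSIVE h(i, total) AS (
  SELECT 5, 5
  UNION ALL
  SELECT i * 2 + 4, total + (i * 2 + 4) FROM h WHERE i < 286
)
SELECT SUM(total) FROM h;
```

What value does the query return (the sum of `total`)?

2111

Base: i=5, total=5.
Iteration 1: 5 < 286 holds -> i = 5 * 2 + 4 = 14, total = 5 + 14 = 19.
Iteration 2: 14 < 286 holds -> i = 14 * 2 + 4 = 32, total = 19 + 32 = 51.
Iteration 3: 32 < 286 holds -> i = 32 * 2 + 4 = 68, total = 51 + 68 = 119.
Iteration 4: 68 < 286 holds -> i = 68 * 2 + 4 = 140, total = 119 + 140 = 259.
Iteration 5: 140 < 286 holds -> i = 140 * 2 + 4 = 284, total = 259 + 284 = 543.
Iteration 6: 284 < 286 holds -> i = 284 * 2 + 4 = 572, total = 543 + 572 = 1115.
Iteration 7: 572 < 286 fails; recursion stops.
SUM(total) = 5 + 19 + 51 + 119 + 259 + 543 + 1115 = 2111.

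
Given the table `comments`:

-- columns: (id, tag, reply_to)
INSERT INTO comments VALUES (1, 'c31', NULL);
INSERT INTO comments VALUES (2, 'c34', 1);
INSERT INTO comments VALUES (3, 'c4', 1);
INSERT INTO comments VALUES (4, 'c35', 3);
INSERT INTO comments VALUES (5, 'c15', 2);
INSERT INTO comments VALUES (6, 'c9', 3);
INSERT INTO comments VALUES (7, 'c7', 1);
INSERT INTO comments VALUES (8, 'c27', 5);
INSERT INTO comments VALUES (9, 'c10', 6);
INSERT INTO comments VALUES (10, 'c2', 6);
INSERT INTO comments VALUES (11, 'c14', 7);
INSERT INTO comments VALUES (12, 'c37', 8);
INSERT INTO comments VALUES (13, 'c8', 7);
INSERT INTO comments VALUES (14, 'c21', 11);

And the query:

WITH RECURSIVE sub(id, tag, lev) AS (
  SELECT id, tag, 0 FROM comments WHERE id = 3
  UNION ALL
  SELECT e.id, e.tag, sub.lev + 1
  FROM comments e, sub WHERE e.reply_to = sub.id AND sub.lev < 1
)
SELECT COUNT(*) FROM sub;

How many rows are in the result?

Base: id=3 (c4) at lev 0.
Iteration 1: rows with reply_to in {3} -> c35 (id 4, lev 1), c9 (id 6, lev 1).
Iteration 2: lev < 1 fails for all current rows; recursion stops.
Total rows emitted: 3.

3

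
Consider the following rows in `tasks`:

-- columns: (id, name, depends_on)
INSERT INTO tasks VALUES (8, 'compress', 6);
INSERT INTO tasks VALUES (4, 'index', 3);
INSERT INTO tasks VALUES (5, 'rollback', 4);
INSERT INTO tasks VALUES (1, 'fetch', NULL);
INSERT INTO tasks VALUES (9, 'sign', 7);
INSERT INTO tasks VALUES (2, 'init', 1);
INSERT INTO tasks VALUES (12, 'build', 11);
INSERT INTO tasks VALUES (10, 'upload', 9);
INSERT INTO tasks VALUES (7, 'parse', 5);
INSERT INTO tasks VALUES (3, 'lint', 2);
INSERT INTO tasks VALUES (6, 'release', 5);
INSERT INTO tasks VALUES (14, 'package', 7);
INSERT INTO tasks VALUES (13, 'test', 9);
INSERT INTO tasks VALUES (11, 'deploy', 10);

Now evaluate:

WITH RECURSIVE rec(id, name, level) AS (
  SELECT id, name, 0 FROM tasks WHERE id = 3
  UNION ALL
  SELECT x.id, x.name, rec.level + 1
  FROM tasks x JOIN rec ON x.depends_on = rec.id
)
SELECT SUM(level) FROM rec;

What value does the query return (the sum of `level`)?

44

Base: id=3 (lint) at level 0.
Iteration 1: rows with depends_on in {3} -> index (id 4, level 1).
Iteration 2: rows with depends_on in {4} -> rollback (id 5, level 2).
Iteration 3: rows with depends_on in {5} -> release (id 6, level 3), parse (id 7, level 3).
Iteration 4: rows with depends_on in {6,7} -> compress (id 8, level 4), sign (id 9, level 4), package (id 14, level 4).
Iteration 5: rows with depends_on in {8,9,14} -> upload (id 10, level 5), test (id 13, level 5).
Iteration 6: rows with depends_on in {10,13} -> deploy (id 11, level 6).
Iteration 7: rows with depends_on in {11} -> build (id 12, level 7).
Iteration 8: no rows with depends_on in {12}; recursion stops.
SUM(level) = 0 + 1 + 2 + 3 + 3 + 4 + 4 + 4 + 5 + 5 + 6 + 7 = 44.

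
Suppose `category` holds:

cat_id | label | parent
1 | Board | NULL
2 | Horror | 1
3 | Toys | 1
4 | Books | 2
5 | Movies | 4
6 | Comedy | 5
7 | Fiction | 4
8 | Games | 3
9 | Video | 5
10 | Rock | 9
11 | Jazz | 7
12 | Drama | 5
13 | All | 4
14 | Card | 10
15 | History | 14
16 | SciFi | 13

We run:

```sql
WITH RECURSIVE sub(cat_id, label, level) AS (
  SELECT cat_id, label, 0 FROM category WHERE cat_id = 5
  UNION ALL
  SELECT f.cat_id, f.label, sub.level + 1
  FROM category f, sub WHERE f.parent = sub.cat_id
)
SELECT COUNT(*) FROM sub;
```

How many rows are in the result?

Base: cat_id=5 (Movies) at level 0.
Iteration 1: rows with parent in {5} -> Comedy (id 6, level 1), Video (id 9, level 1), Drama (id 12, level 1).
Iteration 2: rows with parent in {6,9,12} -> Rock (id 10, level 2).
Iteration 3: rows with parent in {10} -> Card (id 14, level 3).
Iteration 4: rows with parent in {14} -> History (id 15, level 4).
Iteration 5: no rows with parent in {15}; recursion stops.
Total rows emitted: 7.

7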